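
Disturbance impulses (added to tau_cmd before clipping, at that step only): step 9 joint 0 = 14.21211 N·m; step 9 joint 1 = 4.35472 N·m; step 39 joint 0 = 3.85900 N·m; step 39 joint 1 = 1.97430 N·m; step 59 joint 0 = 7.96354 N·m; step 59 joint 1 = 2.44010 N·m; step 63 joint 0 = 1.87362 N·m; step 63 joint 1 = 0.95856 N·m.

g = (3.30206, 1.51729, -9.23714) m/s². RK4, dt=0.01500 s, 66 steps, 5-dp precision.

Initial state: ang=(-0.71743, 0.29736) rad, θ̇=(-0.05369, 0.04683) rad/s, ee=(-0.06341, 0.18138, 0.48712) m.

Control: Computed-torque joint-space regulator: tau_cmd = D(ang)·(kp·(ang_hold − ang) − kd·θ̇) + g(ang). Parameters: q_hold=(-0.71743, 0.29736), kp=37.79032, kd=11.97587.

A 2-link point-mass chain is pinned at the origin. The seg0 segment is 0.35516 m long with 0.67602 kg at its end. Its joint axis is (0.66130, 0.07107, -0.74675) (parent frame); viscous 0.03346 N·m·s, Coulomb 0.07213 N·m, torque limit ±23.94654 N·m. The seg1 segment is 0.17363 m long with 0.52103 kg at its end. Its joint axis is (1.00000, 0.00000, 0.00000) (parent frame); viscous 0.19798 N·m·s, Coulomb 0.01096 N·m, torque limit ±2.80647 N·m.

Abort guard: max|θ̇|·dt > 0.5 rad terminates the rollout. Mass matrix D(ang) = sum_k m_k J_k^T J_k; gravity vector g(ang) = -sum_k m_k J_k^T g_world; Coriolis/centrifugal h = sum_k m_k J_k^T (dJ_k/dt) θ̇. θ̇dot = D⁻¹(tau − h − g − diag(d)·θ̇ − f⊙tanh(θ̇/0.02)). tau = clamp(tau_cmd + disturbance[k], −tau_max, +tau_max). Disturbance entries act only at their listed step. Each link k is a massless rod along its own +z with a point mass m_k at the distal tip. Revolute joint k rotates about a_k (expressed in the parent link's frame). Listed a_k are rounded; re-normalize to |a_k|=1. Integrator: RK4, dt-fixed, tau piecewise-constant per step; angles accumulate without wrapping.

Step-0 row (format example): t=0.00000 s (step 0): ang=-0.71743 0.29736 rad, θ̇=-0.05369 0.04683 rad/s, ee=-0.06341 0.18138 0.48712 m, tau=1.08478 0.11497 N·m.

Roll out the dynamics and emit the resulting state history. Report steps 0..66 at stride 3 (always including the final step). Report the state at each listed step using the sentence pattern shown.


t=0.04500 s (step 3): ang=-0.71819 0.29701 rad, θ̇=-0.00482 -0.00738 rad/s, ee=-0.06357 0.18164 0.48702 m, tau=1.05000 0.10875 N·m.
t=0.09000 s (step 6): ang=-0.71827 0.29685 rad, θ̇=-0.00052 0.00020 rad/s, ee=-0.06359 0.18168 0.48700 m, tau=1.04264 0.10608 N·m.
t=0.13500 s (step 9): ang=-0.71826 0.29686 rad, θ̇=0.00023 0.00163 rad/s, ee=-0.06359 0.18168 0.48701 m, tau=15.25326 2.80647 N·m.
t=0.18000 s (step 12): ang=-0.62885 0.22456 rad, θ̇=1.52222 -0.57107 rad/s, ee=-0.05483 0.16737 0.49548 m, tau=-0.88879 -0.38005 N·m.
t=0.22500 s (step 15): ang=-0.58502 0.21936 rad, θ̇=0.56195 0.08065 rad/s, ee=-0.04839 0.15542 0.50017 m, tau=-0.16903 -0.20089 N·m.
t=0.27000 s (step 18): ang=-0.57113 0.22406 rad, θ̇=0.09622 0.11245 rad/s, ee=-0.04597 0.15058 0.50175 m, tau=0.30991 -0.05976 N·m.
t=0.31500 s (step 21): ang=-0.57184 0.22672 rad, θ̇=-0.09069 -0.00342 rad/s, ee=-0.04588 0.15038 0.50174 m, tau=0.57816 0.02899 N·m.
t=0.36000 s (step 24): ang=-0.57840 0.22633 rad, θ̇=-0.19115 -0.01017 rad/s, ee=-0.04688 0.15238 0.50105 m, tau=0.73307 0.07767 N·m.
t=0.40500 s (step 27): ang=-0.58814 0.22586 rad, θ̇=-0.23538 -0.01098 rad/s, ee=-0.04839 0.15534 0.50002 m, tau=0.83287 0.10900 N·m.
t=0.45000 s (step 30): ang=-0.59904 0.22536 rad, θ̇=-0.24489 -0.01108 rad/s, ee=-0.05009 0.15861 0.49883 m, tau=0.89578 0.12892 N·m.
t=0.49500 s (step 33): ang=-0.60987 0.22487 rad, θ̇=-0.23458 -0.01079 rad/s, ee=-0.05180 0.16184 0.49763 m, tau=0.93424 0.14127 N·m.
t=0.54000 s (step 36): ang=-0.61998 0.22440 rad, θ̇=-0.21396 -0.01030 rad/s, ee=-0.05343 0.16484 0.49649 m, tau=0.95671 0.14866 N·m.
t=0.58500 s (step 39): ang=-0.62906 0.22395 rad, θ̇=-0.18893 -0.00974 rad/s, ee=-0.05491 0.16752 0.49544 m, tau=4.82788 2.12715 N·m.
t=0.63000 s (step 42): ang=-0.63017 0.26022 rad, θ̇=0.05851 0.39725 rad/s, ee=-0.05225 0.16232 0.49638 m, tau=0.47353 -0.06436 N·m.
t=0.67500 s (step 45): ang=-0.62960 0.26846 rad, θ̇=-0.02135 0.02500 rad/s, ee=-0.05151 0.16089 0.49665 m, tau=0.69324 0.02298 N·m.
t=0.72000 s (step 48): ang=-0.63197 0.26785 rad, θ̇=-0.08417 -0.02420 rad/s, ee=-0.05193 0.16167 0.49637 m, tau=0.79879 0.05970 N·m.
t=0.76500 s (step 51): ang=-0.63666 0.26671 rad, θ̇=-0.12016 -0.02585 rad/s, ee=-0.05275 0.16321 0.49582 m, tau=0.86596 0.08161 N·m.
t=0.81000 s (step 54): ang=-0.64241 0.26555 rad, θ̇=-0.13229 -0.02577 rad/s, ee=-0.05375 0.16504 0.49515 m, tau=0.90862 0.09588 N·m.
t=0.85500 s (step 57): ang=-0.64835 0.26441 rad, θ̇=-0.13032 -0.02518 rad/s, ee=-0.05479 0.16691 0.49444 m, tau=0.93500 0.10511 N·m.
t=0.90000 s (step 60): ang=-0.64530 0.26357 rad, θ̇=1.03186 0.02739 rad/s, ee=-0.05437 0.16617 0.49476 m, tau=-0.49562 -0.33804 N·m.
t=0.94500 s (step 63): ang=-0.61405 0.26651 rad, θ̇=0.40847 0.08116 rad/s, ee=-0.04927 0.15666 0.49829 m, tau=1.95992 0.79248 N·m.
t=0.99000 s (step 66): ang=-0.60088 0.28774 rad, θ̇=0.17964 0.24298 rad/s, ee=-0.04569 0.14950 0.50011 m.


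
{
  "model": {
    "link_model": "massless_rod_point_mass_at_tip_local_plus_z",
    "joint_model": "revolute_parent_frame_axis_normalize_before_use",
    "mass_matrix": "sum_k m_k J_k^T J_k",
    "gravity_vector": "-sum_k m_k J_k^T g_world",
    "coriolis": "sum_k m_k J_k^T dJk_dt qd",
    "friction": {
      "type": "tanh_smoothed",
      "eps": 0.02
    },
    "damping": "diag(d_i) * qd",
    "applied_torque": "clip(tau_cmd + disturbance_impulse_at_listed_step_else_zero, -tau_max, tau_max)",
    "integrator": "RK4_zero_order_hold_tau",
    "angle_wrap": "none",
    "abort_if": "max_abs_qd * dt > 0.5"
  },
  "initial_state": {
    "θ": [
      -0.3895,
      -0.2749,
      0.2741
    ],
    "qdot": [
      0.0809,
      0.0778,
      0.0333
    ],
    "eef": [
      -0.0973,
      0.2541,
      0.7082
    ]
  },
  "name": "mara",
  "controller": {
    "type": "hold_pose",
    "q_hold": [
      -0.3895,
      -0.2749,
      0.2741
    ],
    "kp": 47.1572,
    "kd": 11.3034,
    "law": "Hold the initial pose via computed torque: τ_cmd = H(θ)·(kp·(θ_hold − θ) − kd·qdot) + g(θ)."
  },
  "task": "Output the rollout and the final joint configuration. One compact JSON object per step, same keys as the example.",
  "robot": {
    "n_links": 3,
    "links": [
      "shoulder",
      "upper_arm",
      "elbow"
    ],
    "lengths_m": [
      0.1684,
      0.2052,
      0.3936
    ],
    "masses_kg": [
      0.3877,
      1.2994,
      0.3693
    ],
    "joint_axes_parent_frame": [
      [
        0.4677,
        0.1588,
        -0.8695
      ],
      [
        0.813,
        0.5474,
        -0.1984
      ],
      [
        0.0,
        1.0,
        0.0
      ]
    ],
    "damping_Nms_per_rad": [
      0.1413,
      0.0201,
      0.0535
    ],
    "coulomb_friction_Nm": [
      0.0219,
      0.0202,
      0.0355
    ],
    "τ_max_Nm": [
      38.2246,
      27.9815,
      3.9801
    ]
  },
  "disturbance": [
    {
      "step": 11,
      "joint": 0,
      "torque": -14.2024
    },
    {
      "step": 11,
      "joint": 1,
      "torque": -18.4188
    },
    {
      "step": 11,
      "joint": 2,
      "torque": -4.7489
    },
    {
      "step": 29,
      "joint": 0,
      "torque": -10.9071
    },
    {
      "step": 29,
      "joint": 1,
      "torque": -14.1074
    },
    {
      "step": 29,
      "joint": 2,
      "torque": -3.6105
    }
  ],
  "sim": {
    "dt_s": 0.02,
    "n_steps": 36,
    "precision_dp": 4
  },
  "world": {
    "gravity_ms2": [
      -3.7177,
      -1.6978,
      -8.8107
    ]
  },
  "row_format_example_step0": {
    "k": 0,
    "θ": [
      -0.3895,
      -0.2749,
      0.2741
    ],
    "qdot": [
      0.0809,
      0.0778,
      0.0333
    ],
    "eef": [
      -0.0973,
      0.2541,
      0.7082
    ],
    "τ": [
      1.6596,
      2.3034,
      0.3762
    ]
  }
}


{"k":1,"\u03b8":[-0.3888,-0.273,0.2745],"qdot":[0.0394,0.0793,0.0142],"eef":[-0.096,0.2534,0.7087],"\u03c4":[1.6921,2.3442,0.3946]}
{"k":2,"\u03b8":[-0.3884,-0.2714,0.2747],"qdot":[0.0509,0.0416,0.009],"eef":[-0.095,0.2528,0.7091],"\u03c4":[1.7203,2.3818,0.4078]}
{"k":3,"\u03b8":[-0.3879,-0.2703,0.2748],"qdot":[0.0473,0.0202,0.0062],"eef":[-0.0944,0.2524,0.7093],"\u03c4":[1.7464,2.4158,0.4183]}
{"k":4,"\u03b8":[-0.3879,-0.2693,0.2748],"qdot":[0.0327,0.0126,0.0035],"eef":[-0.0939,0.2521,0.7095],"\u03c4":[1.7687,2.4439,0.4265]}
{"k":5,"\u03b8":[-0.3881,-0.2686,0.2747],"qdot":[0.039,-0.008,0.0033],"eef":[-0.0936,0.2519,0.7096],"\u03c4":[1.7878,2.4688,0.4336]}
{"k":6,"\u03b8":[-0.3882,-0.2681,0.2747],"qdot":[0.0474,-0.0271,0.0034],"eef":[-0.0935,0.2518,0.7097],"\u03c4":[1.8042,2.4905,0.4398]}
{"k":7,"\u03b8":[-0.3884,-0.2678,0.2746],"qdot":[0.0474,-0.0369,0.003],"eef":[-0.0934,0.2517,0.7097],"\u03c4":[1.8189,2.5094,0.445]}
{"k":8,"\u03b8":[-0.3887,-0.2677,0.2745],"qdot":[0.0467,-0.0441,0.0028],"eef":[-0.0935,0.2517,0.7097],"\u03c4":[1.8319,2.526,0.4495]}
{"k":9,"\u03b8":[-0.3889,-0.2677,0.2744],"qdot":[0.0461,-0.0495,0.0028],"eef":[-0.0936,0.2518,0.7097],"\u03c4":[1.8433,2.5407,0.4533]}
{"k":10,"\u03b8":[-0.3892,-0.2677,0.2743],"qdot":[0.0457,-0.0536,0.0028],"eef":[-0.0938,0.2519,0.7097],"\u03c4":[1.8533,2.5535,0.4566]}
{"k":11,"\u03b8":[-0.3894,-0.2679,0.2742],"qdot":[0.0453,-0.0564,0.0029],"eef":[-0.0939,0.252,0.7096],"\u03c4":[-12.3404,-15.8542,-3.9801]}
{"k":12,"\u03b8":[-0.3891,-0.289,0.2754],"qdot":[-0.1058,-1.9863,0.1058],"eef":[-0.1033,0.2585,0.7054],"\u03c4":[5.2789,6.9855,1.531]}
{"k":13,"\u03b8":[-0.3928,-0.3227,0.277],"qdot":[-0.2077,-1.4239,0.0608],"eef":[-0.1196,0.2696,0.6976],"\u03c4":[4.8678,6.456,1.401]}
{"k":14,"\u03b8":[-0.3967,-0.3472,0.2779],"qdot":[-0.1689,-1.046,0.0326],"eef":[-0.132,0.2776,0.6913],"\u03c4":[4.4846,5.9645,1.2799]}
{"k":15,"\u03b8":[-0.3995,-0.3652,0.2784],"qdot":[-0.1067,-0.7515,0.0103],"eef":[-0.1411,0.2833,0.6866],"\u03c4":[4.1335,5.5136,1.1688]}
{"k":16,"\u03b8":[-0.4011,-0.3778,0.2784],"qdot":[-0.0543,-0.5089,-0.0011],"eef":[-0.1475,0.2871,0.6832],"\u03c4":[3.8152,5.1038,1.0647]}
{"k":17,"\u03b8":[-0.4018,-0.3859,0.2784],"qdot":[-0.0221,-0.3024,-0.005],"eef":[-0.1515,0.2894,0.681],"\u03c4":[3.5297,4.7345,0.969]}
{"k":18,"\u03b8":[-0.4022,-0.3901,0.2783],"qdot":[-0.0179,-0.1188,-0.0053],"eef":[-0.1536,0.2906,0.6798],"\u03c4":[3.2762,4.4043,0.8832]}
{"k":19,"\u03b8":[-0.4024,-0.3911,0.2781],"qdot":[-0.0142,0.0268,-0.0046],"eef":[-0.1542,0.2909,0.6795],"\u03c4":[3.0523,4.1122,0.8075]}
{"k":20,"\u03b8":[-0.4017,-0.3902,0.278],"qdot":[0.0226,0.1112,-0.0027],"eef":[-0.1536,0.2905,0.6799],"\u03c4":[2.8584,3.862,0.7418]}
{"k":21,"\u03b8":[-0.4014,-0.3871,0.278],"qdot":[0.0256,0.1944,-0.0017],"eef":[-0.152,0.2896,0.6808],"\u03c4":[2.6914,3.644,0.6861]}
{"k":22,"\u03b8":[-0.4009,-0.3825,0.278],"qdot":[0.0255,0.2577,-0.0012],"eef":[-0.1498,0.2883,0.682],"\u03c4":[2.5463,3.4543,0.6383]}
{"k":23,"\u03b8":[-0.4005,-0.3768,0.278],"qdot":[0.0244,0.3029,-0.001],"eef":[-0.147,0.2867,0.6835],"\u03c4":[2.4209,3.2903,0.5975]}
{"k":24,"\u03b8":[-0.4001,-0.3704,0.278],"qdot":[0.0234,0.3325,-0.0009],"eef":[-0.1439,0.2848,0.6852],"\u03c4":[2.3133,3.1494,0.563]}
{"k":25,"\u03b8":[-0.3997,-0.3636,0.2779],"qdot":[0.0226,0.3491,-0.0008],"eef":[-0.1406,0.2828,0.6869],"\u03c4":[2.2215,3.0294,0.534]}
{"k":26,"\u03b8":[-0.3992,-0.3565,0.2779],"qdot":[0.0219,0.3554,-0.0008],"eef":[-0.1372,0.2808,0.6887],"\u03c4":[2.1439,2.9279,0.5099]}
{"k":27,"\u03b8":[-0.3988,-0.3495,0.2779],"qdot":[0.0214,0.3533,-0.0008],"eef":[-0.1338,0.2787,0.6905],"\u03c4":[2.0788,2.8428,0.4901]}
{"k":28,"\u03b8":[-0.3984,-0.3425,0.2779],"qdot":[0.0209,0.3447,-0.0009],"eef":[-0.1304,0.2766,0.6922],"\u03c4":[2.0248,2.7721,0.474]}
{"k":29,"\u03b8":[-0.398,-0.3357,0.2779],"qdot":[0.0204,0.3313,-0.0009],"eef":[-0.1271,0.2746,0.6938],"\u03c4":[-8.9266,-11.3932,-3.1494]}
{"k":30,"\u03b8":[-0.4,-0.3429,0.2779],"qdot":[-0.2228,-1.0442,0.0044],"eef":[-0.1311,0.2771,0.6919],"\u03c4":[4.5475,6.0386,1.3118]}
{"k":31,"\u03b8":[-0.4035,-0.361,0.278],"qdot":[-0.1276,-0.7711,0.0003],"eef":[-0.1408,0.2829,0.687],"\u03c4":[4.1885,5.5799,1.1906]}
{"k":32,"\u03b8":[-0.4054,-0.374,0.2779],"qdot":[-0.0623,-0.5327,-0.0035],"eef":[-0.1475,0.2868,0.6834],"\u03c4":[3.8637,5.1627,1.0811]}
{"k":33,"\u03b8":[-0.4062,-0.3826,0.2778],"qdot":[-0.0229,-0.3257,-0.0054],"eef":[-0.1518,0.2893,0.6811],"\u03c4":[3.5723,4.7865,0.9825]}
{"k":34,"\u03b8":[-0.4065,-0.3873,0.2777],"qdot":[-0.0203,-0.1355,-0.0048],"eef":[-0.1541,0.2906,0.6799],"\u03c4":[3.3139,4.4498,0.8946]}
{"k":35,"\u03b8":[-0.4067,-0.3886,0.2776],"qdot":[-0.0261,0.0224,-0.0037],"eef":[-0.1548,0.291,0.6795],"\u03c4":[3.0853,4.1509,0.8172]}
{"k":36,"\u03b8":[-0.4062,-0.3878,0.2775],"qdot":[0.0137,0.1089,-0.0021],"eef":[-0.1543,0.2907,0.6798]}
{"summary": "final \u03b8 (rad): -0.4062 -0.3878 0.2775"}


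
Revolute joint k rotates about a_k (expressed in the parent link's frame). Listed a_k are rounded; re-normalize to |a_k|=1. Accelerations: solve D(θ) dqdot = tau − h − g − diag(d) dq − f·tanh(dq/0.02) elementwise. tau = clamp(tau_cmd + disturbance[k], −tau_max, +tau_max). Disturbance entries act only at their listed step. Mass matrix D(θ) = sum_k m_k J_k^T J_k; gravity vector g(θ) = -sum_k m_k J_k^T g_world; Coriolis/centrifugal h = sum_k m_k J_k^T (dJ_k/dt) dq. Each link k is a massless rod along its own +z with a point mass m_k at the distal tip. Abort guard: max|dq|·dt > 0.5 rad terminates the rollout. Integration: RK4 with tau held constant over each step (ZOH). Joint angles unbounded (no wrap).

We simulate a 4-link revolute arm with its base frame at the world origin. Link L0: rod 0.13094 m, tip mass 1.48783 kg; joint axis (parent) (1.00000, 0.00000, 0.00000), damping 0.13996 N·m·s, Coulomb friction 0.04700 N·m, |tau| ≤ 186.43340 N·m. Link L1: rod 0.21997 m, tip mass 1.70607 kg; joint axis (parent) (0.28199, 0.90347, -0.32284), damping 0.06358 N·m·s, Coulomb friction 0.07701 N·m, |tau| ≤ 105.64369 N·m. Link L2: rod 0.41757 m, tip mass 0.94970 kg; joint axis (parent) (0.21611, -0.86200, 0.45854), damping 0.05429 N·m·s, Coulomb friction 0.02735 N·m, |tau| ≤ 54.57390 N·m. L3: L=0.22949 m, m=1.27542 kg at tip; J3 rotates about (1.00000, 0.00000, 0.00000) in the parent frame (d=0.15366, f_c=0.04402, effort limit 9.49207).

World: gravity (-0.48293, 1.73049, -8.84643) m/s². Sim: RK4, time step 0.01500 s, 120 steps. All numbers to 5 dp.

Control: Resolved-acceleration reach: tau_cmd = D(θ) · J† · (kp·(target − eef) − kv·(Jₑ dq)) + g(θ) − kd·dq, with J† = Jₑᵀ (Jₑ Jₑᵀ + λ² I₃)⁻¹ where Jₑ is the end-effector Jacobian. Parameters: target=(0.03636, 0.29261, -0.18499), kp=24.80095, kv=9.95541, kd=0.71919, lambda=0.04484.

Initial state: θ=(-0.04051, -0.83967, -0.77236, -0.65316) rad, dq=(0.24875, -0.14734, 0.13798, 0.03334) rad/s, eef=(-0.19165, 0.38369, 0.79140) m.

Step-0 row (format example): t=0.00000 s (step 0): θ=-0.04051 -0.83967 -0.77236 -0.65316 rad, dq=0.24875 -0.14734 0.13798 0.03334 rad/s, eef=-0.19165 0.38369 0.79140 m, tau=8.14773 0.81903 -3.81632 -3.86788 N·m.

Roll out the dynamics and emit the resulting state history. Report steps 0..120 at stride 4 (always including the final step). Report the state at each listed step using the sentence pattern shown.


t=0.06000 s (step 4): θ=0.00219 -0.91887 -0.85129 -0.77857 rad, dq=0.91065 -2.07994 -2.22227 -3.12853 rad/s, eef=-0.19357 0.37258 0.76421 m, tau=5.77976 5.50203 -1.72015 0.39254 N·m.
t=0.12000 s (step 8): θ=0.05107 -1.05656 -0.99645 -0.97576 rad, dq=0.65998 -2.39421 -2.47893 -3.31854 rad/s, eef=-0.18837 0.36129 0.70984 m, tau=4.04732 7.77481 -1.94059 1.28760 N·m.
t=0.18000 s (step 12): θ=0.07766 -1.19825 -1.14078 -1.16928 rad, dq=0.21465 -2.29974 -2.31234 -3.11335 rad/s, eef=-0.18147 0.35297 0.64654 m, tau=4.13534 9.06629 -2.35168 1.72278 N·m.
t=0.24000 s (step 16): θ=0.07627 -1.33008 -1.27293 -1.34795 rad, dq=-0.25966 -2.08124 -2.09084 -2.84071 rad/s, eef=-0.17342 0.34890 0.58016 m, tau=4.92633 9.74292 -2.72438 1.95828 N·m.
t=0.30000 s (step 20): θ=0.04686 -1.44676 -1.39181 -1.50965 rad, dq=-0.71623 -1.79847 -1.87194 -2.54838 rad/s, eef=-0.16442 0.34851 0.51390 m, tau=5.88689 9.94654 -3.06056 2.00747 N·m.
t=0.36000 s (step 24): θ=-0.00877 -1.54509 -1.49781 -1.65359 rad, dq=-1.12959 -1.47126 -1.66029 -2.24954 rad/s, eef=-0.15471 0.35089 0.44988 m, tau=6.82656 9.75624 -3.35619 1.88758 N·m.
t=0.42000 s (step 28): θ=-0.08735 -1.62289 -1.59132 -1.77961 rad, dq=-1.47792 -1.11664 -1.45513 -1.95156 rad/s, eef=-0.14448 0.35512 0.38947 m, tau=7.68389 9.23543 -3.59475 1.62988 N·m.
t=0.48000 s (step 32): θ=-0.18448 -1.67909 -1.67276 -1.88797 rad, dq=-1.74623 -0.75405 -1.25804 -1.66151 rad/s, eef=-0.13382 0.36050 0.33338 m, tau=8.47280 8.45199 -3.76576 1.27397 N·m.
t=0.54000 s (step 36): θ=-0.29515 -1.71383 -1.74270 -1.97936 rad, dq=-1.92862 -0.40415 -1.07230 -1.38735 rad/s, eef=-0.12270 0.36658 0.28176 m, tau=9.23390 7.48392 -3.87438 0.86134 N·m.
t=0.60000 s (step 40): θ=-0.41423 -1.72844 -1.80193 -2.05498 rad, dq=-2.02816 -0.08614 -0.90091 -1.13644 rad/s, eef=-0.11104 0.37300 0.23427 m, tau=10.00257 6.41615 -3.94070 0.43002 N·m.
t=0.66000 s (step 44): θ=-0.53718 -1.72629 -1.85225 -2.11576 rad, dq=-2.06010 0.14350 -0.78312 -0.88992 rad/s, eef=-0.09876 0.37932 0.19027 m, tau=10.81200 5.34933 -3.95779 -0.00130 N·m.
t=0.72000 s (step 48): θ=-0.66007 -1.71198 -1.89559 -2.16306 rad, dq=-2.02727 0.33076 -0.65718 -0.69362 rad/s, eef=-0.08600 0.38492 0.14907 m, tau=11.60058 4.36510 -4.03448 -0.37364 N·m.
t=0.78000 s (step 52): θ=-0.77946 -1.68774 -1.93140 -2.19975 rad, dq=-1.94603 0.47180 -0.53567 -0.53431 rad/s, eef=-0.07313 0.38928 0.11033 m, tau=12.33256 3.47927 -4.14520 -0.69216 N·m.
t=0.84000 s (step 56): θ=-0.89292 -1.65663 -1.96038 -2.22780 rad, dq=-1.83156 0.55942 -0.43050 -0.40523 rad/s, eef=-0.06039 0.39203 0.07397 m, tau=12.97270 2.72256 -4.27604 -0.95320 N·m.
t=0.90000 s (step 60): θ=-0.99883 -1.62178 -1.98361 -2.24892 rad, dq=-1.69605 0.59736 -0.34437 -0.30325 rad/s, eef=-0.04806 0.39292 0.04006 m, tau=13.48822 2.10910 -4.42012 -1.15525 N·m.
t=0.96000 s (step 64): θ=-1.09622 -1.58592 -2.00223 -2.26465 rad, dq=-1.54938 0.59450 -0.27690 -0.22488 rad/s, eef=-0.03642 0.39194 0.00881 m, tau=13.86042 1.63447 -4.56941 -1.30216 N·m.
t=1.02000 s (step 68): θ=-1.18469 -1.55117 -2.01731 -2.27628 rad, dq=-1.39934 0.56178 -0.22616 -0.16617 rad/s, eef=-0.02567 0.38925 -0.01960 m, tau=14.08779 1.28168 -4.71586 -1.40152 N·m.
t=1.08000 s (step 72): θ=-1.26421 -1.51900 -2.02977 -2.28488 rad, dq=-1.25180 0.51001 -0.18931 -0.12321 rad/s, eef=-0.01598 0.38517 -0.04505 m, tau=14.18338 1.02775 -4.85310 -1.46260 N·m.
t=1.14000 s (step 76): θ=-1.33506 -1.49026 -2.04035 -2.29129 rad, dq=-1.11094 0.44847 -0.16330 -0.09241 rad/s, eef=-0.00742 0.38008 -0.06753 m, tau=14.16963 0.84895 -4.97700 -1.49472 N·m.
t=1.20000 s (step 80): θ=-1.39774 -1.46531 -2.04962 -2.29613 rad, dq=-0.97954 0.38427 -0.14526 -0.07072 rad/s, eef=0.00003 0.37435 -0.08715 m, tau=14.07266 0.72406 -5.08562 -1.50617 N·m.
t=1.26000 s (step 84): θ=-1.45286 -1.44416 -2.05798 -2.29988 rad, dq=-0.85920 0.32226 -0.13278 -0.05572 rad/s, eef=0.00642 0.36832 -0.10408 m, tau=13.91802 0.63597 -5.17869 -1.50366 N·m.
t=1.32000 s (step 88): θ=-1.50111 -1.42659 -2.06571 -2.30289 rad, dq=-0.75064 0.26538 -0.12402 -0.04556 rad/s, eef=0.01184 0.36225 -0.11856 m, tau=13.72788 0.57194 -5.25704 -1.49227 N·m.
t=1.38000 s (step 92): θ=-1.54320 -1.41223 -2.07298 -2.30540 rad, dq=-0.65386 0.21506 -0.11765 -0.03883 rad/s, eef=0.01639 0.35634 -0.13086 m, tau=13.51997 0.52301 -5.32210 -1.47568 N·m.
t=1.44000 s (step 96): θ=-1.57983 -1.40069 -2.07992 -2.30757 rad, dq=-0.56840 0.17165 -0.11278 -0.03437 rad/s, eef=0.02020 0.35072 -0.14125 m, tau=13.30748 0.48320 -5.37559 -1.45653 N·m.
t=1.50000 s (step 100): θ=-1.61165 -1.39154 -2.08660 -2.30953 rad, dq=-0.49348 0.13486 -0.10882 -0.03132 rad/s, eef=0.02336 0.34546 -0.14998 m, tau=13.09952 0.44880 -5.41929 -1.43660 N·m.
t=1.56000 s (step 104): θ=-1.63927 -1.38442 -2.09304 -2.31133 rad, dq=-0.42815 0.10404 -0.10538 -0.02908 rad/s, eef=0.02598 0.34062 -0.15729 m, tau=12.90192 0.41768 -5.45491 -1.41697 N·m.
t=1.62000 s (step 108): θ=-1.66323 -1.37898 -2.09929 -2.31301 rad, dq=-0.37139 0.07844 -0.10221 -0.02731 rad/s, eef=0.02815 0.33620 -0.16339 m, tau=12.71798 0.38873 -5.48403 -1.39820 N·m.
t=1.68000 s (step 112): θ=-1.68401 -1.37494 -2.10535 -2.31459 rad, dq=-0.32220 0.05734 -0.09911 -0.02583 rad/s, eef=0.02995 0.33219 -0.16845 m, tau=12.54923 0.36138 -5.50801 -1.38054 N·m.
t=1.74000 s (step 116): θ=-1.70204 -1.37204 -2.11122 -2.31610 rad, dq=-0.27962 0.04033 -0.09577 -0.02465 rad/s, eef=0.03143 0.32858 -0.17265 m, tau=12.39595 0.33520 -5.52814 -1.36404 N·m.
t=1.80000 s (step 120): θ=-1.71770 -1.37003 -2.11686 -2.31755 rad, dq=-0.24273 0.02765 -0.09155 -0.02399 rad/s, eef=0.03265 0.32533 -0.17612 m.


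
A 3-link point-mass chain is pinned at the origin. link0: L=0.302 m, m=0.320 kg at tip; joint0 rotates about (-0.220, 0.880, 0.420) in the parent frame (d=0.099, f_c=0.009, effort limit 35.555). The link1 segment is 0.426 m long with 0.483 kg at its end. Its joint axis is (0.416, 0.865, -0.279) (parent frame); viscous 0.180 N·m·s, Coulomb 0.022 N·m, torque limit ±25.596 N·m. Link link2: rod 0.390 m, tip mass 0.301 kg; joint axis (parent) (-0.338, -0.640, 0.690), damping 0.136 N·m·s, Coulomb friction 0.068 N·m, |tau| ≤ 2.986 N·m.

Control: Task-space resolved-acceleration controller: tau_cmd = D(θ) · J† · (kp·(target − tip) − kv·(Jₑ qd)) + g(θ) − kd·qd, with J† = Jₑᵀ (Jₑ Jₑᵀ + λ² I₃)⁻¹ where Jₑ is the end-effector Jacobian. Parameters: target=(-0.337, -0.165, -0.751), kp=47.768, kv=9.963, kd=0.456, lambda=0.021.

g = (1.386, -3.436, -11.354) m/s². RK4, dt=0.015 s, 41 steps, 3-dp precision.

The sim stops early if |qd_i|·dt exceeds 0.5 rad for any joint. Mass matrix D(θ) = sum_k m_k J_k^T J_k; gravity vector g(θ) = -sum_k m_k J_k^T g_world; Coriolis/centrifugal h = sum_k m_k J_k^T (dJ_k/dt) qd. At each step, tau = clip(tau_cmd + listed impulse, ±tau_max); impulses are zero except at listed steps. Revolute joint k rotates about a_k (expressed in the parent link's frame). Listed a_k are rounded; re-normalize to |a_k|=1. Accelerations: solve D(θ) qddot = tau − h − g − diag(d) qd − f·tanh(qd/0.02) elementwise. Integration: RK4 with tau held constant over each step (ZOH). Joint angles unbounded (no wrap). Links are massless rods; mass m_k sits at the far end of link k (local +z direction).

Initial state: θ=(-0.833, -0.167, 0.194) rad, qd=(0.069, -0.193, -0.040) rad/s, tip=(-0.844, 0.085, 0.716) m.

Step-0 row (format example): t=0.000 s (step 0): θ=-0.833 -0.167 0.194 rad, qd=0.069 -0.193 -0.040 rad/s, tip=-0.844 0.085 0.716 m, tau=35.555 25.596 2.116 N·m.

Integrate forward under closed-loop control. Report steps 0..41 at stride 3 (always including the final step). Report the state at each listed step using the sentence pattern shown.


t=0.045 s (step 3): θ=-0.785 -0.011 0.730 rad, qd=2.380 3.192 11.848 rad/s, tip=-0.822 0.063 0.702 m, tau=13.284 2.919 -1.037 N·m.
t=0.090 s (step 6): θ=-0.640 0.057 1.162 rad, qd=3.957 -0.034 8.513 rad/s, tip=-0.750 0.018 0.718 m, tau=0.840 -5.306 1.035 N·m.
t=0.135 s (step 9): θ=-0.434 -0.025 1.514 rad, qd=5.255 -3.844 6.986 rad/s, tip=-0.669 -0.012 0.719 m, tau=-5.583 -8.574 0.913 N·m.
t=0.180 s (step 12): θ=-0.164 -0.307 1.758 rad, qd=6.815 -8.794 3.309 rad/s, tip=-0.596 -0.033 0.691 m, tau=-11.469 -9.749 0.904 N·m.
t=0.225 s (step 15): θ=0.156 -0.771 1.783 rad, qd=6.629 -10.597 -1.398 rad/s, tip=-0.540 -0.071 0.631 m, tau=-9.251 -7.734 0.961 N·m.
t=0.270 s (step 18): θ=0.409 -1.226 1.685 rad, qd=4.777 -9.808 -2.936 rad/s, tip=-0.506 -0.154 0.535 m, tau=-2.328 -2.482 0.274 N·m.
t=0.315 s (step 21): θ=0.502 -1.559 1.702 rad, qd=-1.252 -4.680 4.215 rad/s, tip=-0.474 -0.257 0.409 m, tau=-12.227 2.946 -2.986 N·m.
t=0.360 s (step 24): θ=0.352 -1.724 1.884 rad, qd=-4.779 -3.201 2.776 rad/s, tip=-0.478 -0.309 0.265 m, tau=-4.497 1.708 -1.260 N·m.
t=0.405 s (step 27): θ=0.102 -1.857 1.960 rad, qd=-6.162 -2.659 0.761 rad/s, tip=-0.505 -0.311 0.097 m, tau=2.421 2.670 0.488 N·m.
t=0.450 s (step 30): θ=-0.184 -1.960 1.965 rad, qd=-6.367 -1.904 -0.382 rad/s, tip=-0.508 -0.278 -0.081 m, tau=7.687 3.764 1.441 N·m.
t=0.495 s (step 33): θ=-0.447 -2.031 1.918 rad, qd=-5.087 -1.283 -1.718 rad/s, tip=-0.474 -0.227 -0.234 m, tau=12.085 4.573 2.130 N·m.
t=0.540 s (step 36): θ=-0.621 -2.084 1.807 rad, qd=-2.537 -1.149 -3.146 rad/s, tip=-0.422 -0.181 -0.341 m, tau=13.670 4.267 2.353 N·m.
t=0.585 s (step 39): θ=-0.675 -2.141 1.649 rad, qd=-0.007 -1.445 -3.636 rad/s, tip=-0.380 -0.157 -0.397 m, tau=10.577 2.861 1.766 N·m.
t=0.615 s (step 41): θ=-0.658 -2.188 1.543 rad, qd=1.087 -1.645 -3.385 rad/s, tip=-0.363 -0.158 -0.413 m.


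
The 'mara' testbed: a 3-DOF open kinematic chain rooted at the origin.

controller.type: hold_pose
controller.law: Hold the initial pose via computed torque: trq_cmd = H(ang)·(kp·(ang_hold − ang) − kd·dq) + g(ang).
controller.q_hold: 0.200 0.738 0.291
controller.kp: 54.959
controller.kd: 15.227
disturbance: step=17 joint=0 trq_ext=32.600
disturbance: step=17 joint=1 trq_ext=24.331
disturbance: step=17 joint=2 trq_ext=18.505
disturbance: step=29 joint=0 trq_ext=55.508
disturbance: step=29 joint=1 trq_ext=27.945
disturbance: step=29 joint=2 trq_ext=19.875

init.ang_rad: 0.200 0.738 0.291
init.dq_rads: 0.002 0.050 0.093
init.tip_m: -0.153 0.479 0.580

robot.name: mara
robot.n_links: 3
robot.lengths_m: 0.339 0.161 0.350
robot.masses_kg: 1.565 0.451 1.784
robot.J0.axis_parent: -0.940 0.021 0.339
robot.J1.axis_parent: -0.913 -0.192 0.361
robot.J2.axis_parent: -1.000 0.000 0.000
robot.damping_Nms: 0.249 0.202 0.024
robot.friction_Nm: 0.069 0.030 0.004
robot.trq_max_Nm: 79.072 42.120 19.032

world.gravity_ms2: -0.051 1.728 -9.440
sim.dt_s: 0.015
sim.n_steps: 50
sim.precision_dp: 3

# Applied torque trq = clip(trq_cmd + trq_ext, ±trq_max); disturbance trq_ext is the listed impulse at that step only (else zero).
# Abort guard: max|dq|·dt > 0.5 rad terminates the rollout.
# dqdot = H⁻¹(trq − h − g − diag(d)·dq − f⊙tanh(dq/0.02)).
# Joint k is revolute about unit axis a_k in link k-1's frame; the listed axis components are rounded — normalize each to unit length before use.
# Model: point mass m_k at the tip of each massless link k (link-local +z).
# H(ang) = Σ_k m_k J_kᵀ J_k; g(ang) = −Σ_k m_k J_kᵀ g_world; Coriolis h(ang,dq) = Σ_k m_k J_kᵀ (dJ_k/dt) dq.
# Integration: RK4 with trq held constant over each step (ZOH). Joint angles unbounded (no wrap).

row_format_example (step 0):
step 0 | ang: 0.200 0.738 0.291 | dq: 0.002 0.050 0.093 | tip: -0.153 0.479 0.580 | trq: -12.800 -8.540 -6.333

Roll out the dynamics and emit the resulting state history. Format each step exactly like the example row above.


step 1 | ang: 0.200 0.739 0.292 | dq: 0.003 0.028 0.083 | tip: -0.153 0.479 0.579 | trq: -12.622 -8.400 -6.237
step 2 | ang: 0.200 0.739 0.293 | dq: 0.003 0.014 0.071 | tip: -0.153 0.479 0.579 | trq: -12.473 -8.285 -6.157
step 3 | ang: 0.200 0.739 0.294 | dq: 0.002 0.007 0.056 | tip: -0.153 0.479 0.578 | trq: -12.350 -8.192 -6.090
step 4 | ang: 0.200 0.739 0.295 | dq: 0.002 0.004 0.041 | tip: -0.153 0.479 0.578 | trq: -12.247 -8.116 -6.034
step 5 | ang: 0.200 0.739 0.296 | dq: 0.001 0.002 0.027 | tip: -0.153 0.479 0.578 | trq: -12.162 -8.054 -5.988
step 6 | ang: 0.200 0.739 0.296 | dq: 0.001 0.001 0.016 | tip: -0.153 0.479 0.578 | trq: -12.092 -8.003 -5.950
step 7 | ang: 0.200 0.739 0.296 | dq: 0.001 0.001 0.008 | tip: -0.153 0.479 0.578 | trq: -12.034 -7.961 -5.918
step 8 | ang: 0.200 0.739 0.296 | dq: 0.000 -0.000 0.001 | tip: -0.153 0.479 0.578 | trq: -11.987 -7.926 -5.892
step 9 | ang: 0.200 0.739 0.296 | dq: -0.000 -0.001 -0.004 | tip: -0.153 0.479 0.578 | trq: -11.948 -7.898 -5.871
step 10 | ang: 0.200 0.739 0.296 | dq: -0.000 -0.001 -0.007 | tip: -0.153 0.479 0.578 | trq: -11.916 -7.875 -5.854
step 11 | ang: 0.200 0.739 0.296 | dq: -0.000 -0.002 -0.010 | tip: -0.153 0.479 0.578 | trq: -11.890 -7.856 -5.840
step 12 | ang: 0.200 0.739 0.296 | dq: -0.001 -0.002 -0.012 | tip: -0.153 0.479 0.578 | trq: -11.869 -7.841 -5.829
step 13 | ang: 0.200 0.739 0.296 | dq: -0.001 -0.002 -0.013 | tip: -0.153 0.479 0.578 | trq: -11.852 -7.829 -5.820
step 14 | ang: 0.200 0.739 0.295 | dq: -0.001 -0.002 -0.014 | tip: -0.153 0.479 0.578 | trq: -11.839 -7.819 -5.813
step 15 | ang: 0.200 0.739 0.295 | dq: -0.001 -0.002 -0.015 | tip: -0.153 0.479 0.578 | trq: -11.828 -7.811 -5.807
step 16 | ang: 0.200 0.739 0.295 | dq: -0.001 -0.002 -0.015 | tip: -0.153 0.479 0.578 | trq: -11.819 -7.805 -5.802
step 17 | ang: 0.200 0.739 0.295 | dq: -0.001 -0.002 -0.015 | tip: -0.153 0.479 0.578 | trq: 20.787 16.531 12.707
step 18 | ang: 0.200 0.739 0.304 | dq: 0.007 0.007 1.228 | tip: -0.154 0.480 0.575 | trq: -19.463 -13.514 -10.146
step 19 | ang: 0.200 0.739 0.320 | dq: 0.012 0.014 0.913 | tip: -0.155 0.482 0.570 | trq: -18.075 -12.488 -9.371
step 20 | ang: 0.200 0.739 0.332 | dq: 0.012 0.014 0.668 | tip: -0.155 0.484 0.566 | trq: -16.916 -11.628 -8.724
step 21 | ang: 0.201 0.740 0.340 | dq: 0.010 0.011 0.476 | tip: -0.156 0.485 0.563 | trq: -15.950 -10.912 -8.184
step 22 | ang: 0.201 0.740 0.346 | dq: 0.008 0.008 0.324 | tip: -0.156 0.486 0.561 | trq: -15.150 -10.317 -7.735
step 23 | ang: 0.201 0.740 0.350 | dq: 0.005 0.006 0.203 | tip: -0.156 0.486 0.560 | trq: -14.488 -9.823 -7.362
step 24 | ang: 0.201 0.740 0.353 | dq: 0.003 0.004 0.106 | tip: -0.157 0.487 0.559 | trq: -13.943 -9.415 -7.053
step 25 | ang: 0.201 0.740 0.354 | dq: 0.002 0.002 0.030 | tip: -0.157 0.487 0.558 | trq: -13.494 -9.079 -6.797
step 26 | ang: 0.201 0.740 0.354 | dq: 0.000 -0.000 -0.028 | tip: -0.157 0.487 0.558 | trq: -13.126 -8.802 -6.587
step 27 | ang: 0.201 0.740 0.353 | dq: -0.001 -0.003 -0.071 | tip: -0.157 0.487 0.559 | trq: -12.826 -8.575 -6.416
step 28 | ang: 0.201 0.740 0.352 | dq: -0.001 -0.004 -0.105 | tip: -0.156 0.487 0.559 | trq: -12.581 -8.390 -6.275
step 29 | ang: 0.201 0.740 0.350 | dq: -0.002 -0.005 -0.130 | tip: -0.156 0.486 0.560 | trq: 43.127 19.705 13.716
step 30 | ang: 0.207 0.739 0.349 | dq: 0.780 -0.080 -0.028 | tip: -0.157 0.489 0.558 | trq: -25.277 -14.674 -10.726
step 31 | ang: 0.217 0.738 0.348 | dq: 0.593 -0.054 -0.079 | tip: -0.158 0.494 0.554 | trq: -22.860 -13.375 -9.796
step 32 | ang: 0.225 0.737 0.346 | dq: 0.438 -0.032 -0.115 | tip: -0.159 0.497 0.551 | trq: -20.847 -12.307 -9.030
step 33 | ang: 0.230 0.737 0.345 | dq: 0.313 -0.015 -0.138 | tip: -0.160 0.499 0.549 | trq: -19.173 -11.425 -8.399
step 34 | ang: 0.234 0.737 0.342 | dq: 0.211 -0.006 -0.150 | tip: -0.161 0.501 0.548 | trq: -17.782 -10.695 -7.879
step 35 | ang: 0.237 0.737 0.340 | dq: 0.131 -0.001 -0.154 | tip: -0.161 0.502 0.547 | trq: -16.627 -10.092 -7.450
step 36 | ang: 0.238 0.737 0.338 | dq: 0.067 0.000 -0.153 | tip: -0.161 0.502 0.548 | trq: -15.671 -9.594 -7.096
step 37 | ang: 0.239 0.737 0.336 | dq: 0.017 0.000 -0.151 | tip: -0.161 0.502 0.548 | trq: -14.882 -9.184 -6.805
step 38 | ang: 0.239 0.737 0.333 | dq: -0.019 -0.002 -0.149 | tip: -0.161 0.502 0.549 | trq: -14.246 -8.849 -6.566
step 39 | ang: 0.239 0.737 0.331 | dq: -0.044 -0.004 -0.149 | tip: -0.161 0.502 0.550 | trq: -13.737 -8.576 -6.371
step 40 | ang: 0.238 0.737 0.329 | dq: -0.063 -0.005 -0.149 | tip: -0.160 0.501 0.551 | trq: -13.321 -8.354 -6.212
step 41 | ang: 0.237 0.737 0.327 | dq: -0.076 -0.006 -0.148 | tip: -0.160 0.500 0.552 | trq: -12.981 -8.175 -6.083
step 42 | ang: 0.236 0.737 0.324 | dq: -0.086 -0.006 -0.145 | tip: -0.160 0.499 0.553 | trq: -12.705 -8.031 -5.979
step 43 | ang: 0.234 0.737 0.322 | dq: -0.092 -0.006 -0.142 | tip: -0.159 0.498 0.555 | trq: -12.480 -7.917 -5.896
step 44 | ang: 0.233 0.736 0.320 | dq: -0.096 -0.006 -0.137 | tip: -0.159 0.498 0.556 | trq: -12.299 -7.826 -5.830
step 45 | ang: 0.231 0.736 0.318 | dq: -0.098 -0.006 -0.132 | tip: -0.159 0.497 0.558 | trq: -12.153 -7.755 -5.778
step 46 | ang: 0.230 0.736 0.316 | dq: -0.098 -0.006 -0.127 | tip: -0.158 0.496 0.559 | trq: -12.037 -7.700 -5.737
step 47 | ang: 0.228 0.736 0.314 | dq: -0.097 -0.006 -0.121 | tip: -0.158 0.495 0.560 | trq: -11.946 -7.658 -5.707
step 48 | ang: 0.227 0.736 0.313 | dq: -0.095 -0.005 -0.115 | tip: -0.158 0.494 0.561 | trq: -11.874 -7.628 -5.684
step 49 | ang: 0.226 0.736 0.311 | dq: -0.092 -0.005 -0.108 | tip: -0.157 0.493 0.563 | trq: -11.819 -7.606 -5.667
step 50 | ang: 0.224 0.736 0.309 | dq: -0.089 -0.005 -0.102 | tip: -0.157 0.492 0.564


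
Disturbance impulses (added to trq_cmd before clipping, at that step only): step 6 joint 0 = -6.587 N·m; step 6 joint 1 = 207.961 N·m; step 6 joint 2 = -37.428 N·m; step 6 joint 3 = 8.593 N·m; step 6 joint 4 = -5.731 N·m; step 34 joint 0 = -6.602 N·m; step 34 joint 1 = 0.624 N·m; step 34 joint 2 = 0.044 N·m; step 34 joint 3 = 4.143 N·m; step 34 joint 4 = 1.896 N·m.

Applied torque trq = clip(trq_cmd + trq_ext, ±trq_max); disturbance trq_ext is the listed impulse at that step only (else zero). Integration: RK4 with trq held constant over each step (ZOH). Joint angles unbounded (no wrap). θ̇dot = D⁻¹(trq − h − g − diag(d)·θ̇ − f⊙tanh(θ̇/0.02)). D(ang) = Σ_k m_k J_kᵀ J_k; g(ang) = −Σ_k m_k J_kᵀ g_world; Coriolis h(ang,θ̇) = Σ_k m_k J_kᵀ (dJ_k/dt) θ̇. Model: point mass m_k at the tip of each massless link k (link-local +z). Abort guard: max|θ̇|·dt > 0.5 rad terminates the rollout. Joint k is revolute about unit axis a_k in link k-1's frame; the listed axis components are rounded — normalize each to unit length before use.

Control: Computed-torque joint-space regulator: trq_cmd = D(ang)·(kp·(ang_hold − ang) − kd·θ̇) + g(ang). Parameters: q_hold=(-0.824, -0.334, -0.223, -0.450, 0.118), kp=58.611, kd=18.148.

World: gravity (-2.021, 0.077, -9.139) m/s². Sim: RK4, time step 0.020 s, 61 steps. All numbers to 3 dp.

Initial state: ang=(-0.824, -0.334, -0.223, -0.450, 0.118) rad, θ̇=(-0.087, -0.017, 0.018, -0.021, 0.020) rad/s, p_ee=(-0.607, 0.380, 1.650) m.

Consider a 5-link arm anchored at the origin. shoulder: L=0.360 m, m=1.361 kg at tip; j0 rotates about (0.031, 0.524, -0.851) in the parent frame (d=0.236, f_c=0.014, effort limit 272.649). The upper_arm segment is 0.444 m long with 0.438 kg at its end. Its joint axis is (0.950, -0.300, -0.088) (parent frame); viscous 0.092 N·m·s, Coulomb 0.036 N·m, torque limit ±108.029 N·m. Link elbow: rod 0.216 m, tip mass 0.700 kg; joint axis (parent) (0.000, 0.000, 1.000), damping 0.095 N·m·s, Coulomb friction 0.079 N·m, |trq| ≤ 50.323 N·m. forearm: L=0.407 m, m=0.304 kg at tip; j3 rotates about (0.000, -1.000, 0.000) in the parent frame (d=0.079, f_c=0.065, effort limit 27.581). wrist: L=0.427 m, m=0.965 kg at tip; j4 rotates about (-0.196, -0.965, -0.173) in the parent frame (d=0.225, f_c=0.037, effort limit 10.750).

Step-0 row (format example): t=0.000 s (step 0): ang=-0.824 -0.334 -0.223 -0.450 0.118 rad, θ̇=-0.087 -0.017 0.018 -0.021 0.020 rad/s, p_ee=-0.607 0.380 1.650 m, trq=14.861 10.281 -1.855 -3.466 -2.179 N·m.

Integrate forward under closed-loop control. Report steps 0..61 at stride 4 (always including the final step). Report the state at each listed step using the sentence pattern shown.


t=0.080 s (step 4): ang=-0.827 -0.335 -0.223 -0.451 0.119 rad, θ̇=-0.006 0.001 0.022 0.012 -0.021 rad/s, p_ee=-0.611 0.380 1.649 m, trq=11.987 9.550 -1.644 -2.204 -1.555 N·m.
t=0.160 s (step 8): ang=-0.830 -0.426 -0.797 -0.498 0.131 rad, θ̇=-0.095 -2.025 -10.702 -2.187 -0.629 rad/s, p_ee=-0.597 0.322 1.663 m, trq=17.420 -17.125 9.392 5.726 5.254 N·m.
t=0.240 s (step 12): ang=-0.834 -0.482 -1.020 -0.586 0.097 rad, θ̇=0.005 0.045 0.745 -0.219 -0.038 rad/s, p_ee=-0.566 0.285 1.664 m, trq=13.777 2.919 2.571 -0.123 0.443 N·m.
t=0.320 s (step 16): ang=-0.831 -0.463 -0.898 -0.580 0.103 rad, θ̇=0.054 0.326 1.902 0.194 0.139 rad/s, p_ee=-0.544 0.313 1.665 m, trq=7.936 8.665 -0.677 -0.822 -0.628 N·m.
t=0.400 s (step 20): ang=-0.827 -0.438 -0.752 -0.564 0.115 rad, θ̇=0.040 0.284 1.657 0.199 0.148 rad/s, p_ee=-0.535 0.345 1.663 m, trq=7.704 10.457 -1.452 -1.088 -0.954 N·m.
t=0.480 s (step 24): ang=-0.824 -0.418 -0.637 -0.549 0.125 rad, θ̇=0.016 0.215 1.231 0.183 0.121 rad/s, p_ee=-0.538 0.367 1.660 m, trq=9.136 10.778 -1.539 -1.639 -1.255 N·m.
t=0.560 s (step 28): ang=-0.824 -0.403 -0.553 -0.535 0.134 rad, θ̇=0.001 0.163 0.887 0.166 0.090 rad/s, p_ee=-0.547 0.379 1.657 m, trq=10.324 10.551 -1.504 -2.062 -1.463 N·m.
t=0.640 s (step 32): ang=-0.824 -0.392 -0.493 -0.522 0.140 rad, θ̇=-0.006 0.125 0.636 0.145 0.065 rad/s, p_ee=-0.558 0.385 1.654 m, trq=10.997 10.210 -1.460 -2.279 -1.569 N·m.
t=0.720 s (step 36): ang=-0.825 -0.381 -0.441 -0.508 0.144 rad, θ̇=-0.007 0.144 0.653 0.197 0.053 rad/s, p_ee=-0.570 0.387 1.652 m, trq=12.966 9.825 -1.459 -3.386 -2.094 N·m.
t=0.800 s (step 40): ang=-0.825 -0.373 -0.405 -0.497 0.147 rad, θ̇=-0.009 0.073 0.318 0.093 0.035 rad/s, p_ee=-0.581 0.386 1.651 m, trq=11.775 9.686 -1.415 -2.561 -1.715 N·m.
t=0.880 s (step 44): ang=-0.826 -0.368 -0.384 -0.492 0.150 rad, θ̇=-0.008 0.051 0.205 0.060 0.025 rad/s, p_ee=-0.587 0.385 1.651 m, trq=11.504 9.546 -1.393 -2.355 -1.624 N·m.
t=0.960 s (step 48): ang=-0.827 -0.364 -0.370 -0.487 0.152 rad, θ̇=-0.007 0.039 0.147 0.042 0.021 rad/s, p_ee=-0.591 0.383 1.650 m, trq=11.414 9.474 -1.387 -2.281 -1.595 N·m.
t=1.040 s (step 52): ang=-0.827 -0.361 -0.360 -0.485 0.153 rad, θ̇=-0.005 0.030 0.109 0.031 0.018 rad/s, p_ee=-0.595 0.382 1.650 m, trq=11.366 9.439 -1.386 -2.241 -1.582 N·m.
t=1.120 s (step 56): ang=-0.827 -0.359 -0.353 -0.482 0.154 rad, θ̇=-0.003 0.024 0.083 0.023 0.015 rad/s, p_ee=-0.597 0.381 1.650 m, trq=11.330 9.421 -1.388 -2.215 -1.576 N·m.
t=1.200 s (step 60): ang=-0.828 -0.358 -0.347 -0.481 0.155 rad, θ̇=-0.002 0.019 0.062 0.016 0.018 rad/s, p_ee=-0.599 0.380 1.650 m, trq=11.302 9.411 -1.390 -2.198 -1.574 N·m.
t=1.220 s (step 61): ang=-0.828 -0.357 -0.345 -0.480 0.156 rad, θ̇=-0.002 0.018 0.057 0.013 0.021 rad/s, p_ee=-0.600 0.380 1.650 m.


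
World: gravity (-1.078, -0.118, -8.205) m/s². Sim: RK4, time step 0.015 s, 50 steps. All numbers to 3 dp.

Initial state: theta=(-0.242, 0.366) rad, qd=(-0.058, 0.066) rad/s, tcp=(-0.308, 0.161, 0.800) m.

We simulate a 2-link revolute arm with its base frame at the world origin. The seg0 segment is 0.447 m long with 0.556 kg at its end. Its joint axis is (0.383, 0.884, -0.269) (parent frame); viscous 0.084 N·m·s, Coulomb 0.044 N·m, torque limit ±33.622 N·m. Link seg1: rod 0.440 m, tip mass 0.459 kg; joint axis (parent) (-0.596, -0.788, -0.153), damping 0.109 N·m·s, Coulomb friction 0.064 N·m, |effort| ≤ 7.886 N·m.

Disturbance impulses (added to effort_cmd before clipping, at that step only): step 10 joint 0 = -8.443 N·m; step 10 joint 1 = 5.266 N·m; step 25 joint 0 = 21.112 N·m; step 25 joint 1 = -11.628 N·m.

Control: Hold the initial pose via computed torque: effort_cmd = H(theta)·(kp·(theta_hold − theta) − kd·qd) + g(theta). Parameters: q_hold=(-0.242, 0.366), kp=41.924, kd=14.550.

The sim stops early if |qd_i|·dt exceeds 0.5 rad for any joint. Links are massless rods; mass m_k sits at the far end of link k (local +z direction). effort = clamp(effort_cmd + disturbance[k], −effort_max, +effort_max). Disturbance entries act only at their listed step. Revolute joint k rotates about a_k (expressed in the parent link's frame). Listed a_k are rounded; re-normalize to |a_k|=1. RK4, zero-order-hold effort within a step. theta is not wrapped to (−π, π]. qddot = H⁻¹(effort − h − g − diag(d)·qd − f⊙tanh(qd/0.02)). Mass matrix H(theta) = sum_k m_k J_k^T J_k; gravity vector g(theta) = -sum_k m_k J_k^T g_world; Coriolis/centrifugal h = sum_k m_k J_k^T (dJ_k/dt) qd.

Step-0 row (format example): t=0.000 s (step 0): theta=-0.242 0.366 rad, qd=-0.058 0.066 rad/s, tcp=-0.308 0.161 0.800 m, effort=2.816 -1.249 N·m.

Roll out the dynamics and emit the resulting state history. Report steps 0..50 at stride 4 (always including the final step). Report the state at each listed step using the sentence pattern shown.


t=0.060 s (step 4): theta=-0.245 0.367 rad, qd=-0.022 0.004 rad/s, tcp=-0.310 0.161 0.799 m, effort=2.512 -1.113 N·m.
t=0.120 s (step 8): theta=-0.245 0.367 rad, qd=-0.001 0.000 rad/s, tcp=-0.311 0.162 0.799 m, effort=2.385 -1.066 N·m.
t=0.180 s (step 12): theta=-0.243 0.388 rad, qd=0.037 0.722 rad/s, tcp=-0.315 0.166 0.794 m, effort=3.917 -1.980 N·m.
t=0.240 s (step 16): theta=-0.244 0.409 rad, qd=-0.027 0.083 rad/s, tcp=-0.321 0.171 0.789 m, effort=3.030 -1.420 N·m.
t=0.300 s (step 20): theta=-0.245 0.409 rad, qd=0.007 -0.018 rad/s, tcp=-0.322 0.171 0.789 m, effort=2.609 -1.224 N·m.
t=0.360 s (step 24): theta=-0.244 0.408 rad, qd=0.025 -0.024 rad/s, tcp=-0.321 0.170 0.789 m, effort=2.446 -1.160 N·m.
t=0.420 s (step 28): theta=-0.216 0.415 rad, qd=0.483 0.041 rad/s, tcp=-0.303 0.166 0.797 m, effort=-0.862 -0.030 N·m.
t=0.480 s (step 32): theta=-0.200 0.413 rad, qd=0.125 -0.036 rad/s, tcp=-0.290 0.162 0.803 m, effort=0.837 -0.609 N·m.
t=0.540 s (step 36): theta=-0.197 0.411 rad, qd=-0.009 -0.025 rad/s, tcp=-0.287 0.161 0.804 m, effort=1.632 -0.897 N·m.
t=0.600 s (step 40): theta=-0.199 0.411 rad, qd=-0.051 -0.012 rad/s, tcp=-0.288 0.161 0.804 m, effort=1.961 -1.018 N·m.
t=0.660 s (step 44): theta=-0.203 0.410 rad, qd=-0.063 -0.012 rad/s, tcp=-0.291 0.162 0.803 m, effort=2.111 -1.069 N·m.
t=0.720 s (step 48): theta=-0.206 0.409 rad, qd=-0.061 -0.011 rad/s, tcp=-0.294 0.162 0.802 m, effort=2.181 -1.091 N·m.
t=0.750 s (step 50): theta=-0.208 0.409 rad, qd=-0.058 -0.011 rad/s, tcp=-0.295 0.163 0.801 m.
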